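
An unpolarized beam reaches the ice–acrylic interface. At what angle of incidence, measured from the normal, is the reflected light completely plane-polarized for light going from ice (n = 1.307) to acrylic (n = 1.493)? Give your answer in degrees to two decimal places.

θ_B ≈ 48.80°

Brewster's condition: tan θ_B = n₂/n₁ = 1.493/1.307 = 1.1423.
So θ_B = arctan 1.1423 = 48.80°.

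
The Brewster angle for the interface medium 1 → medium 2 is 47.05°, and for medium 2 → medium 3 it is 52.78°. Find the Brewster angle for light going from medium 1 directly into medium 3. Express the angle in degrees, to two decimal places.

θ_B ≈ 54.74°

n₂/n₁ = tan 47.05° = 1.0742 and n₃/n₂ = tan 52.78° = 1.3165.
Multiplying, n₃/n₁ = 1.0742 × 1.3165 = 1.4142, and θ_B(1→3) = arctan 1.4142 = 54.74°.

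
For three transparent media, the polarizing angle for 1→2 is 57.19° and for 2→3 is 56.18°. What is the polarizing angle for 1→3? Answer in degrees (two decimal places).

tan θ_B(1→2) = n₂/n₁ = tan 57.19° = 1.5511.
tan θ_B(2→3) = n₃/n₂ = tan 56.18° = 1.4927.
So n₃/n₁ = (n₂/n₁)(n₃/n₂) = 1.5511 × 1.4927 = 2.3153.
θ_B(1→3) = arctan(2.3153) = 66.64°.

θ_B ≈ 66.64°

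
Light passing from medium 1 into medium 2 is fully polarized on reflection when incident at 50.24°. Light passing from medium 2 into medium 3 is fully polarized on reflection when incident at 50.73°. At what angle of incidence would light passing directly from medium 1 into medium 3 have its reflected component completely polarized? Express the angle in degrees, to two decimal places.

θ_B ≈ 55.77°

Each Brewster angle gives a ratio: n₂/n₁ = tan 50.24° = 1.2019, n₃/n₂ = tan 50.73° = 1.2231.
n₃/n₁ = 1.4701. Then tan θ_B(1→3) = n₃/n₁, so θ_B(1→3) = arctan(1.4701) = 55.77°.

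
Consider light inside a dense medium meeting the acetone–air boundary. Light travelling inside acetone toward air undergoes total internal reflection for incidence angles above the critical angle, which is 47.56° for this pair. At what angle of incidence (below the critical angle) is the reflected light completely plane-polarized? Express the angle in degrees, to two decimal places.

At the critical angle sin θ_c = n₂/n₁, giving n₂/n₁ = sin 47.56° = 0.7380.
Then tan θ_B = n₂/n₁ = 0.7380, so θ_B = arctan 0.7380 = 36.43°.

θ_B ≈ 36.43°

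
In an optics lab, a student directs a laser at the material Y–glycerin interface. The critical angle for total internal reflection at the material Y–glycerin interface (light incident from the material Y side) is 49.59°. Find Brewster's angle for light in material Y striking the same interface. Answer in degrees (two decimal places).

θ_B ≈ 37.29°

At the critical angle sin θ_c = n₂/n₁, giving n₂/n₁ = sin 49.59° = 0.7614.
Then tan θ_B = n₂/n₁ = 0.7614, so θ_B = arctan 0.7614 = 37.29°.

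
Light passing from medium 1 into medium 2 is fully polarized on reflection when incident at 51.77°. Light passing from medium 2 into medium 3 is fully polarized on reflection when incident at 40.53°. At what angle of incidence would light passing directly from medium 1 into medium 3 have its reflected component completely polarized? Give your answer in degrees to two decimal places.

n₂/n₁ = tan 51.77° = 1.2694 and n₃/n₂ = tan 40.53° = 0.8550.
So n₃/n₁ = (n₂/n₁)(n₃/n₂) = 1.2694 × 0.8550 = 1.0853.
θ_B(1→3) = arctan(1.0853) = 47.34°.

θ_B ≈ 47.34°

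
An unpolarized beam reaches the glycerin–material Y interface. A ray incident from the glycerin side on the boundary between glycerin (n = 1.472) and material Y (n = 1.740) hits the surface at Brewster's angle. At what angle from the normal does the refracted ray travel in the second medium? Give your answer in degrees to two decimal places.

θ_t ≈ 40.23°

θ_B = arctan(n₂/n₁) = arctan(1.740/1.472) = 49.77°.
Since θ_B + θ_t = 90° at Brewster incidence, θ_t = 90° − 49.77° = 40.23°.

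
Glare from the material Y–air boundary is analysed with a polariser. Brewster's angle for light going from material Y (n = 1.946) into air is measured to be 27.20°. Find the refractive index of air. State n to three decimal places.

n ≈ 1.000

At Brewster's angle, tan θ_B = n₂/n₁ with n₁ on the incident side (material Y) and n₂ on the transmitted side (air).
n₂ = n₁ tan θ_B = 1.946 × tan 27.20° = 1.000.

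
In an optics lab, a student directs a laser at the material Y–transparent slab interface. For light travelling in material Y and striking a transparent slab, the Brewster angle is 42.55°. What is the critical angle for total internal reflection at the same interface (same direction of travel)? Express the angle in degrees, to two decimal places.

θ_c ≈ 66.63°

tan θ_B = n₂/n₁ = tan 42.55° = 0.9179.
Total internal reflection: sin θ_c = n₂/n₁ = 0.9179.
θ_c = arcsin(0.9179) = 66.63°.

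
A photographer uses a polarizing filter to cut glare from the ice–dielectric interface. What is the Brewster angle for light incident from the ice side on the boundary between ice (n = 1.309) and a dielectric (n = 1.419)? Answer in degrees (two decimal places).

θ_B ≈ 47.31°

Here n₂/n₁ = 1.419/1.309 = 1.0840, and Brewster's law gives tan θ_B = n₂/n₁.
θ_B = arctan(1.0840) = 47.31°.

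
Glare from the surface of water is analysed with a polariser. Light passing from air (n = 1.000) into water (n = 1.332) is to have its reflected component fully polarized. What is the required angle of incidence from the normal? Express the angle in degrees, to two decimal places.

The reflected p-component vanishes when tan θ_B = n₂/n₁.
Brewster's condition: tan θ_B = n₂/n₁ = 1.332/1.000 = 1.3320.
θ_B = arctan(1.3320) = 53.10°.

θ_B ≈ 53.10°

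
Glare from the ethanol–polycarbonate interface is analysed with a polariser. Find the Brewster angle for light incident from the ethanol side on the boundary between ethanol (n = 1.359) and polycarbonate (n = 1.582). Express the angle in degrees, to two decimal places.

The reflected p-component vanishes when tan θ_B = n₂/n₁.
Here n₂/n₁ = 1.582/1.359 = 1.1641, and Brewster's law gives tan θ_B = n₂/n₁. Taking the arctangent, θ_B = 49.34°.

θ_B ≈ 49.34°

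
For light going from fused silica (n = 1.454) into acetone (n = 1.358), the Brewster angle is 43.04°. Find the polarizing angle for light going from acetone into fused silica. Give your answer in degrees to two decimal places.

The two Brewster angles are complementary: θ_B' = 90° − θ_B = 90° − 43.04° = 46.96°.

θ_B' ≈ 46.96°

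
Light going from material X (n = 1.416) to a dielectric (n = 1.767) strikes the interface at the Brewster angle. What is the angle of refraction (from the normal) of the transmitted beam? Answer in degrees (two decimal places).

θ_t ≈ 38.71°

First find Brewster's angle: tan θ_B = 1.767/1.416 = 1.2479, giving θ_B = 51.29°.
At Brewster's angle the reflected and refracted rays are perpendicular, so θ_t = 90° − θ_B = 90° − 51.29° = 38.71°.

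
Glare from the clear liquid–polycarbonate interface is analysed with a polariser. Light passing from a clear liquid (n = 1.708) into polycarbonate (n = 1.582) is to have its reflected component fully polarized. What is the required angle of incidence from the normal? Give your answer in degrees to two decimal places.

At Brewster's angle the reflected and refracted rays are perpendicular, which with Snell's law gives tan θ_B = n₂/n₁.
tan θ_B = n₂/n₁ = 1.582/1.708 = 0.9262. Taking the arctangent, θ_B = 42.81°.

θ_B ≈ 42.81°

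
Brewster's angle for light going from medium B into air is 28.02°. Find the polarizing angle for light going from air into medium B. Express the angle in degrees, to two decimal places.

tan θ_B' = n₁/n₂ = 1/tan θ_B, so θ_B' = 90° − θ_B.
θ_B' = 90° − 28.02° = 61.98°.

θ_B' ≈ 61.98°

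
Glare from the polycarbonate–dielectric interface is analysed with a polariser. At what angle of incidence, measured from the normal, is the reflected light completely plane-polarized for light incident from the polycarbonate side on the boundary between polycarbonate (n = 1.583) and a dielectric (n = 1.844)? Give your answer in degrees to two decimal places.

θ_B ≈ 49.36°

Here n₂/n₁ = 1.844/1.583 = 1.1649, and Brewster's law gives tan θ_B = n₂/n₁. Taking the arctangent, θ_B = 49.36°.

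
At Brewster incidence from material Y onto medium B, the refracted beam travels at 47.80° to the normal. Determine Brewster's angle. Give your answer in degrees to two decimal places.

At Brewster's angle the reflected and refracted rays are perpendicular, so θ_B + θ_t = 90°.
θ_B = 90° − 47.80° = 42.20°.

θ_B ≈ 42.20°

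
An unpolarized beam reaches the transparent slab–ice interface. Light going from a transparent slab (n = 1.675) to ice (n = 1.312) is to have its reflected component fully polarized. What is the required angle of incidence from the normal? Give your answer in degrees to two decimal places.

θ_B ≈ 38.07°

Here n₂/n₁ = 1.312/1.675 = 0.7833, and Brewster's law gives tan θ_B = n₂/n₁.
So θ_B = arctan 0.7833 = 38.07°.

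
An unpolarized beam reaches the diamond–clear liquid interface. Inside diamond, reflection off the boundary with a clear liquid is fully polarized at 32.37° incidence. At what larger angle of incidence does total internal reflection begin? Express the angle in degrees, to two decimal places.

θ_c ≈ 39.34°

tan θ_B = n₂/n₁ = tan 32.37° = 0.6339.
Total internal reflection: sin θ_c = n₂/n₁ = 0.6339.
θ_c = arcsin(0.6339) = 39.34°.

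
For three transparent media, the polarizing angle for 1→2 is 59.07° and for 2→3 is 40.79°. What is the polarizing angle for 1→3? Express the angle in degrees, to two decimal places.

θ_B ≈ 55.22°

n₂/n₁ = tan 59.07° = 1.6689 and n₃/n₂ = tan 40.79° = 0.8629.
Multiplying, n₃/n₁ = 1.6689 × 0.8629 = 1.4400, and θ_B(1→3) = arctan 1.4400 = 55.22°.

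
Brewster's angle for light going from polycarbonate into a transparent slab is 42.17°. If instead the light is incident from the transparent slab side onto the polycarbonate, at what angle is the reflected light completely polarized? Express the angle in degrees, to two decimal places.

θ_B' ≈ 47.83°

Reversing the direction swaps n₁ and n₂, so tan θ_B' = 1/tan θ_B and θ_B' = 90° − θ_B.
Hence θ_B' = 90° − 42.17° = 47.83°.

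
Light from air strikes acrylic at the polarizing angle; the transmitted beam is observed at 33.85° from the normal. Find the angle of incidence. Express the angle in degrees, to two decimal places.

At Brewster's angle the reflected and refracted rays are perpendicular, so θ_B + θ_t = 90°.
θ_B = 90° − 33.85° = 56.15°.

θ_B ≈ 56.15°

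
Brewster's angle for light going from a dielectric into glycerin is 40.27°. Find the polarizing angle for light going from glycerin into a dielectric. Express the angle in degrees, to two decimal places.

θ_B' ≈ 49.73°

The two Brewster angles are complementary: θ_B' = 90° − θ_B = 90° − 40.27° = 49.73°.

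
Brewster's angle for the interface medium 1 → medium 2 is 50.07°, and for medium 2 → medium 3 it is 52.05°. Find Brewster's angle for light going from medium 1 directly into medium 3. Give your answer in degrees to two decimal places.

n₂/n₁ = tan 50.07° = 1.1947 and n₃/n₂ = tan 52.05° = 1.2822.
Multiplying, n₃/n₁ = 1.1947 × 1.2822 = 1.5319, and θ_B(1→3) = arctan 1.5319 = 56.86°.

θ_B ≈ 56.86°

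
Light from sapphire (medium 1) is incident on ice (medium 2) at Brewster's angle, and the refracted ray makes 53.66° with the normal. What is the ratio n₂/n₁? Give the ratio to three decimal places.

n₂/n₁ ≈ 0.736

θ_B + θ_t = 90°, so θ_B = 90° − 53.66° = 36.34°.
Then n₂/n₁ = tan θ_B = tan 36.34° = 0.736.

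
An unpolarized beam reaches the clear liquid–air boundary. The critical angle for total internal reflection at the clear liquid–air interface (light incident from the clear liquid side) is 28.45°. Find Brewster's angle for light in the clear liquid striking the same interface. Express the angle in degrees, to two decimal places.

θ_B ≈ 25.47°

sin θ_c = n₂/n₁, so n₂/n₁ = sin 28.45° = 0.4764.
Brewster: tan θ_B = n₂/n₁ = 0.4764.
θ_B = arctan(0.4764) = 25.47°.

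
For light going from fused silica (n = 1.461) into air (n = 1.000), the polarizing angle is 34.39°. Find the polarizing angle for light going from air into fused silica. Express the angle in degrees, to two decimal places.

Reversing the direction swaps n₁ and n₂, so tan θ_B' = 1/tan θ_B and θ_B' = 90° − θ_B.
Hence θ_B' = 90° − 34.39° = 55.61°.

θ_B' ≈ 55.61°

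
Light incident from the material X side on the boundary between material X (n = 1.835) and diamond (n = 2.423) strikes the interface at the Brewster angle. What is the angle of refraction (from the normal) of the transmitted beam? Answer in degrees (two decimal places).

θ_t ≈ 37.14°

θ_B = arctan(n₂/n₁) = arctan(2.423/1.835) = 52.86°.
Since θ_B + θ_t = 90° at Brewster incidence, θ_t = 90° − 52.86° = 37.14°.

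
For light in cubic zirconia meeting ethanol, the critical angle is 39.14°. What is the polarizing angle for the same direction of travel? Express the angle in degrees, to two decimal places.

θ_B ≈ 32.26°

n₂/n₁ = sin θ_c = sin 39.14° = 0.6312.
tan θ_B equals the same ratio, so θ_B = arctan(0.6312) = 32.26°.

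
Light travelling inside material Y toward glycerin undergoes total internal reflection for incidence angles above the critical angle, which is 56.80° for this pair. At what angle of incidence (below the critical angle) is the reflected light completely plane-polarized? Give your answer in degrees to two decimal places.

θ_B ≈ 39.92°

At the critical angle sin θ_c = n₂/n₁, giving n₂/n₁ = sin 56.80° = 0.8368.
Then tan θ_B = n₂/n₁ = 0.8368, so θ_B = arctan 0.8368 = 39.92°.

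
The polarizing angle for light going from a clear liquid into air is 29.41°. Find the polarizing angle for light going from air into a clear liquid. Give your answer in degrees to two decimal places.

tan θ_B' = n₁/n₂ = 1/tan θ_B, so θ_B' = 90° − θ_B.
θ_B' = 90° − 29.41° = 60.59°.

θ_B' ≈ 60.59°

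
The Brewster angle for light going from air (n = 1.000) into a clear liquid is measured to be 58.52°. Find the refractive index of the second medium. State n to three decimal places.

n ≈ 1.633

Full polarization of the reflected beam means tan θ_B = n₂/n₁, where n₁ is the incident medium (air).
n₂ = n₁ tan θ_B = 1.000 × tan 58.52° = 1.633.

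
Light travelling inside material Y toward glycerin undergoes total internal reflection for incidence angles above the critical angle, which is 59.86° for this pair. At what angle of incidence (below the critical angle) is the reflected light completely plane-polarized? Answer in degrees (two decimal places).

At the critical angle sin θ_c = n₂/n₁, giving n₂/n₁ = sin 59.86° = 0.8648.
Then tan θ_B = n₂/n₁ = 0.8648, so θ_B = arctan 0.8648 = 40.85°.

θ_B ≈ 40.85°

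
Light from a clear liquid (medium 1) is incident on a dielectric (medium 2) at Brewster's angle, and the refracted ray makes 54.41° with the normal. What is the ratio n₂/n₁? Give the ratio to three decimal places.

n₂/n₁ ≈ 0.716

θ_B + θ_t = 90°, so θ_B = 90° − 54.41° = 35.59°.
Then n₂/n₁ = tan θ_B = tan 35.59° = 0.716.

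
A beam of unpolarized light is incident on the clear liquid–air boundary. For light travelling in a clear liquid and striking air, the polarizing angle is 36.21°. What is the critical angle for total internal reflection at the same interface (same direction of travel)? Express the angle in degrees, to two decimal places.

θ_c ≈ 47.07°

tan θ_B = n₂/n₁ = tan 36.21° = 0.7322.
Total internal reflection: sin θ_c = n₂/n₁ = 0.7322.
θ_c = arcsin(0.7322) = 47.07°.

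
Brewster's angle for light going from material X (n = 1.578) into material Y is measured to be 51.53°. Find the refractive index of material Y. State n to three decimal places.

Full polarization of the reflected beam means tan θ_B = n₂/n₁, where n₁ is the incident medium (material X).
n₂ = n₁ tan θ_B = 1.578 × tan 51.53° = 1.986.

n ≈ 1.986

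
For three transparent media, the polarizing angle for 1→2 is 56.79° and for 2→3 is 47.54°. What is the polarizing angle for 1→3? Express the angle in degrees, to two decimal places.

θ_B ≈ 59.08°

n₂/n₁ = tan 56.79° = 1.5276 and n₃/n₂ = tan 47.54° = 1.0928.
n₃/n₁ = 1.6694. Then tan θ_B(1→3) = n₃/n₁, so θ_B(1→3) = arctan(1.6694) = 59.08°.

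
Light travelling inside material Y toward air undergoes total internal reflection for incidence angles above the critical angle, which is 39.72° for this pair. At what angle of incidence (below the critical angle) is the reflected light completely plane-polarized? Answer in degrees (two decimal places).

At the critical angle sin θ_c = n₂/n₁, giving n₂/n₁ = sin 39.72° = 0.6390.
Then tan θ_B = n₂/n₁ = 0.6390, so θ_B = arctan 0.6390 = 32.58°.

θ_B ≈ 32.58°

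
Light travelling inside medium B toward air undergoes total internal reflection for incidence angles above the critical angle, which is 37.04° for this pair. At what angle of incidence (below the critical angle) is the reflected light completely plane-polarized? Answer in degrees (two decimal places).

sin θ_c = n₂/n₁, so n₂/n₁ = sin 37.04° = 0.6024.
Brewster: tan θ_B = n₂/n₁ = 0.6024.
θ_B = arctan(0.6024) = 31.06°.

θ_B ≈ 31.06°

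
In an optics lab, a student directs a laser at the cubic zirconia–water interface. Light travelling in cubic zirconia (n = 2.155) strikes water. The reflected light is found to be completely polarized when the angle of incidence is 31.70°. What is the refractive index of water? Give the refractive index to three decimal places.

n ≈ 1.331

Brewster's law: tan θ_B = n₂/n₁ (light incident in cubic zirconia, refracted into water).
n₂ = n₁ tan θ_B = 2.155 × tan 31.70° = 1.331.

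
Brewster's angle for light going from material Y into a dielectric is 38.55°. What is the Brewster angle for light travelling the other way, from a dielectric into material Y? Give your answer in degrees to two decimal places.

θ_B' ≈ 51.45°

tan θ_B' = n₁/n₂ = 1/tan θ_B, so θ_B' = 90° − θ_B.
θ_B' = 90° − 38.55° = 51.45°.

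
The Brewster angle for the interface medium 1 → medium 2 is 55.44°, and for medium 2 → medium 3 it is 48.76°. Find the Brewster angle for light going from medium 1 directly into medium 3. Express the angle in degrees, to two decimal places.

θ_B ≈ 58.87°

tan θ_B(1→2) = n₂/n₁ = tan 55.44° = 1.4517.
tan θ_B(2→3) = n₃/n₂ = tan 48.76° = 1.1407.
So n₃/n₁ = (n₂/n₁)(n₃/n₂) = 1.4517 × 1.1407 = 1.6560.
θ_B(1→3) = arctan(1.6560) = 58.87°.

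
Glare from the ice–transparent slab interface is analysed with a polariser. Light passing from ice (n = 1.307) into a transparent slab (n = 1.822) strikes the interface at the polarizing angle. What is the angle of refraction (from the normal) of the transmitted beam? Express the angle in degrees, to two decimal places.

tan θ_B = n₂/n₁ = 1.822/1.307 = 1.3940, so θ_B = 54.35°.
Since θ_B + θ_t = 90° at Brewster incidence, θ_t = 90° − 54.35° = 35.65°.

θ_t ≈ 35.65°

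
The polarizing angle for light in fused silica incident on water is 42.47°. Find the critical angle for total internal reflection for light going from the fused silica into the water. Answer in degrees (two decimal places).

n₂/n₁ = tan 42.47° = 0.9154; the critical angle satisfies sin θ_c = n₂/n₁.
θ_c = arcsin(0.9154) = 66.26°.

θ_c ≈ 66.26°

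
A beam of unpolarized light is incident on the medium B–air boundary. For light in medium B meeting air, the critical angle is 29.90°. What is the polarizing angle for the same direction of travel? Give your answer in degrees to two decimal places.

θ_B ≈ 26.50°

sin θ_c = n₂/n₁, so n₂/n₁ = sin 29.90° = 0.4985.
Brewster: tan θ_B = n₂/n₁ = 0.4985.
θ_B = arctan(0.4985) = 26.50°.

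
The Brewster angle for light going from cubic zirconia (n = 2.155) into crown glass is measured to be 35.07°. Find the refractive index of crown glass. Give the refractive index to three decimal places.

Brewster's law: tan θ_B = n₂/n₁ (light incident in cubic zirconia, refracted into crown glass).
n₂ = n₁ tan θ_B = 2.155 × tan 35.07° = 1.513.

n ≈ 1.513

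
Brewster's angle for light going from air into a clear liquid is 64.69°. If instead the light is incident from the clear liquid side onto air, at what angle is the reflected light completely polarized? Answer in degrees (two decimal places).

θ_B' ≈ 25.31°

The two Brewster angles are complementary: θ_B' = 90° − θ_B = 90° − 64.69° = 25.31°.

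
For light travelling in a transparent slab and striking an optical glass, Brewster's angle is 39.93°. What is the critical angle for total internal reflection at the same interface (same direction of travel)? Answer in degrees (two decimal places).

n₂/n₁ = tan 39.93° = 0.8370; the critical angle satisfies sin θ_c = n₂/n₁.
θ_c = arcsin(0.8370) = 56.83°.

θ_c ≈ 56.83°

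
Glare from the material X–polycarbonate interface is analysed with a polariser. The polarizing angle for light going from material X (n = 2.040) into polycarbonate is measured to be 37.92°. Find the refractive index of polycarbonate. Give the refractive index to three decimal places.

n ≈ 1.589

Full polarization of the reflected beam means tan θ_B = n₂/n₁, where n₁ is the incident medium (material X).
n₂ = n₁ tan θ_B = 2.040 × tan 37.92° = 1.589.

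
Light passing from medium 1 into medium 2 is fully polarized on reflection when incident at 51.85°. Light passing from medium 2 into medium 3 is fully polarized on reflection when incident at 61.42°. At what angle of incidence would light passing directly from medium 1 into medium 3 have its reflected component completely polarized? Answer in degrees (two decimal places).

Each Brewster angle gives a ratio: n₂/n₁ = tan 51.85° = 1.2731, n₃/n₂ = tan 61.42° = 1.8357.
n₃/n₁ = 2.3369. Then tan θ_B(1→3) = n₃/n₁, so θ_B(1→3) = arctan(2.3369) = 66.83°.

θ_B ≈ 66.83°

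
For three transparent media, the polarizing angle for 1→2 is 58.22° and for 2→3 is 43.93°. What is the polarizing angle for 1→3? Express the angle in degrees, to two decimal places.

tan θ_B(1→2) = n₂/n₁ = tan 58.22° = 1.6141.
tan θ_B(2→3) = n₃/n₂ = tan 43.93° = 0.9633.
n₃/n₁ = 1.5549. Then tan θ_B(1→3) = n₃/n₁, so θ_B(1→3) = arctan(1.5549) = 57.25°.

θ_B ≈ 57.25°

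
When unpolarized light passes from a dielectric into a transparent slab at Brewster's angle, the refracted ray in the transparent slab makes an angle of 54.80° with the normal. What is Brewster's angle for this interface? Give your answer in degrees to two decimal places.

θ_B ≈ 35.20°

At Brewster's angle the reflected and refracted rays are perpendicular, so θ_B + θ_t = 90°.
θ_B = 90° − 54.80° = 35.20°.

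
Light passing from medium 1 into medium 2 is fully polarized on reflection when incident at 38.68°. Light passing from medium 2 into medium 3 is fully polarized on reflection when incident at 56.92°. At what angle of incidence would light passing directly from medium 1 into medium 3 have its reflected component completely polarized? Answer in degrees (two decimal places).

θ_B ≈ 50.87°

n₂/n₁ = tan 38.68° = 0.8006 and n₃/n₂ = tan 56.92° = 1.5352.
Multiplying, n₃/n₁ = 0.8006 × 1.5352 = 1.2290, and θ_B(1→3) = arctan 1.2290 = 50.87°.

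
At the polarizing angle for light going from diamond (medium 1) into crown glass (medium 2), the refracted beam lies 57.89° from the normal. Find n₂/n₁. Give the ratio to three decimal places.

n₂/n₁ ≈ 0.628

At Brewster incidence θ_B = 90° − θ_t = 90° − 57.89° = 32.11°.
tan θ_B = n₂/n₁, so n₂/n₁ = tan 32.11° = 0.628.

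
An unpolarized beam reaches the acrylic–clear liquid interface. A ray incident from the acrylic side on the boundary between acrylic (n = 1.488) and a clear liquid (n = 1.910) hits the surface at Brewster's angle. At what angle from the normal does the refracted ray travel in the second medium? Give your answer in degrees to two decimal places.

θ_t ≈ 37.92°

First find Brewster's angle: tan θ_B = 1.910/1.488 = 1.2836, giving θ_B = 52.08°.
Since θ_B + θ_t = 90° at Brewster incidence, θ_t = 90° − 52.08° = 37.92°.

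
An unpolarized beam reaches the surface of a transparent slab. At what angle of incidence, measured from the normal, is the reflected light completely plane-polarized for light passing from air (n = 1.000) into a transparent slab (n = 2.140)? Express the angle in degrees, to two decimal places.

θ_B ≈ 64.95°

The reflected p-component vanishes when tan θ_B = n₂/n₁.
tan θ_B = n₂/n₁ = 2.140/1.000 = 2.1400. Taking the arctangent, θ_B = 64.95°.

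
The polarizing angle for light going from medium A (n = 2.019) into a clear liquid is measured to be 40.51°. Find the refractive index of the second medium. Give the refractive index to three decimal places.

Full polarization of the reflected beam means tan θ_B = n₂/n₁, where n₁ is the incident medium (medium A).
n₂ = n₁ tan θ_B = 2.019 × tan 40.51° = 1.725.

n ≈ 1.725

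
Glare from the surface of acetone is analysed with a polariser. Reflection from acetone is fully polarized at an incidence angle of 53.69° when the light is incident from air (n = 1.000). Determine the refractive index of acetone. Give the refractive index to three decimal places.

n ≈ 1.361

At Brewster's angle, tan θ_B = n₂/n₁ with n₁ on the incident side (air) and n₂ on the transmitted side (acetone).
n₂ = n₁ tan θ_B = 1.000 × tan 53.69° = 1.361.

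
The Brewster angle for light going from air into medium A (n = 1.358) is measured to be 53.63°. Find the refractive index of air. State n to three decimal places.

Full polarization of the reflected beam means tan θ_B = n₂/n₁, where n₁ is the incident medium (air).
n₁ = n₂ / tan θ_B = 1.358 / tan 53.63° = 1.000.

n ≈ 1.000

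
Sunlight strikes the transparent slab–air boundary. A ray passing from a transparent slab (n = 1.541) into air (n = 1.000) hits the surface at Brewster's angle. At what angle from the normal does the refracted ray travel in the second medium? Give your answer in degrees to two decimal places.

First find Brewster's angle: tan θ_B = 1.000/1.541 = 0.6489, giving θ_B = 32.98°.
Since θ_B + θ_t = 90° at Brewster incidence, θ_t = 90° − 32.98° = 57.02°.

θ_t ≈ 57.02°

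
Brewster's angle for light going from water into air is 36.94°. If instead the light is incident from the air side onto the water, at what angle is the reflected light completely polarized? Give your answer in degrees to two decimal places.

Reversing the direction swaps n₁ and n₂, so tan θ_B' = 1/tan θ_B and θ_B' = 90° − θ_B.
Hence θ_B' = 90° − 36.94° = 53.06°.

θ_B' ≈ 53.06°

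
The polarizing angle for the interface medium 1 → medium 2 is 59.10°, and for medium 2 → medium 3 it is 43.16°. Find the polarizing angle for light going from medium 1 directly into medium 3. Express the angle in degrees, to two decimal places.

θ_B ≈ 57.45°

Each Brewster angle gives a ratio: n₂/n₁ = tan 59.10° = 1.6709, n₃/n₂ = tan 43.16° = 0.9377.
So n₃/n₁ = (n₂/n₁)(n₃/n₂) = 1.6709 × 0.9377 = 1.5669.
θ_B(1→3) = arctan(1.5669) = 57.45°.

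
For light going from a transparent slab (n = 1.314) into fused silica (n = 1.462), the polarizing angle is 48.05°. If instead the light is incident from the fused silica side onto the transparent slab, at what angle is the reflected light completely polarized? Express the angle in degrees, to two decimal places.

The two Brewster angles are complementary: θ_B' = 90° − θ_B = 90° − 48.05° = 41.95°.

θ_B' ≈ 41.95°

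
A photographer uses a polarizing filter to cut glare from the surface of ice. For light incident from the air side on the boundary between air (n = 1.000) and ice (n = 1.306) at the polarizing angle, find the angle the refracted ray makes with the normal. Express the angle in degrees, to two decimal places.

θ_t ≈ 37.44°

θ_B = arctan(n₂/n₁) = arctan(1.306/1.000) = 52.56°.
The refracted ray is perpendicular to the reflected ray, so θ_t = 90° − θ_B = 37.44°.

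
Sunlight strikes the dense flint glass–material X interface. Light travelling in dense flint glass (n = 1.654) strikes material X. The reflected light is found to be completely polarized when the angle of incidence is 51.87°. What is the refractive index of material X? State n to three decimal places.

Full polarization of the reflected beam means tan θ_B = n₂/n₁, where n₁ is the incident medium (dense flint glass).
n₂ = n₁ tan θ_B = 1.654 × tan 51.87° = 2.107.

n ≈ 2.107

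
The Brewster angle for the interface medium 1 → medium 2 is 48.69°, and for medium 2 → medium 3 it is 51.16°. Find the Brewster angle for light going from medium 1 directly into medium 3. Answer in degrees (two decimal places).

θ_B ≈ 54.72°

Each Brewster angle gives a ratio: n₂/n₁ = tan 48.69° = 1.1379, n₃/n₂ = tan 51.16° = 1.2420.
n₃/n₁ = 1.4132. Then tan θ_B(1→3) = n₃/n₁, so θ_B(1→3) = arctan(1.4132) = 54.72°.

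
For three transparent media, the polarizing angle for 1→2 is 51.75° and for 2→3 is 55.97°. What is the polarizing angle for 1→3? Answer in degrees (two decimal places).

tan θ_B(1→2) = n₂/n₁ = tan 51.75° = 1.2685.
tan θ_B(2→3) = n₃/n₂ = tan 55.97° = 1.4809.
Multiplying, n₃/n₁ = 1.2685 × 1.4809 = 1.8785, and θ_B(1→3) = arctan 1.8785 = 61.97°.

θ_B ≈ 61.97°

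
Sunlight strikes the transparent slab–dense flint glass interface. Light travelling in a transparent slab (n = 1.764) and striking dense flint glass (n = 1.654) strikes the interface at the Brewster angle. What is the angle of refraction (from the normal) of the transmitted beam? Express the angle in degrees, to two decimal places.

θ_t ≈ 46.84°

tan θ_B = n₂/n₁ = 1.654/1.764 = 0.9376, so θ_B = 43.16°.
At Brewster's angle the reflected and refracted rays are perpendicular, so θ_t = 90° − θ_B = 90° − 43.16° = 46.84°.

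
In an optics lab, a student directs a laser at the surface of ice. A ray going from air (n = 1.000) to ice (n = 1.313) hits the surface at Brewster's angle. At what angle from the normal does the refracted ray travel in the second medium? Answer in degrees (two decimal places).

θ_t ≈ 37.29°

First find Brewster's angle: tan θ_B = 1.313/1.000 = 1.3130, giving θ_B = 52.71°.
The refracted ray is perpendicular to the reflected ray, so θ_t = 90° − θ_B = 37.29°.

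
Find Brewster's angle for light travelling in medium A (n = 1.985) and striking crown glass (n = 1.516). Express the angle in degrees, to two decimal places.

Brewster's condition: tan θ_B = n₂/n₁ = 1.516/1.985 = 0.7637.
θ_B = arctan(0.7637) = 37.37°.

θ_B ≈ 37.37°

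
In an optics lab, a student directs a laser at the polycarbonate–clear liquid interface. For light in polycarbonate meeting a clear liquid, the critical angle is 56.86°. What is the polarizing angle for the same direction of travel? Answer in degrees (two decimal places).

θ_B ≈ 39.94°

n₂/n₁ = sin θ_c = sin 56.86° = 0.8373.
tan θ_B equals the same ratio, so θ_B = arctan(0.8373) = 39.94°.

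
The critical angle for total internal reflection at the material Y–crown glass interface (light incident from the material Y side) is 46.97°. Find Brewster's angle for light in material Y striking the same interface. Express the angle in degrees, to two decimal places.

n₂/n₁ = sin θ_c = sin 46.97° = 0.7310.
tan θ_B equals the same ratio, so θ_B = arctan(0.7310) = 36.17°.

θ_B ≈ 36.17°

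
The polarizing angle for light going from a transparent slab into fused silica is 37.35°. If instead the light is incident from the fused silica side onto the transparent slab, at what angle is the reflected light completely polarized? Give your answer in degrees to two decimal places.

tan θ_B' = n₁/n₂ = 1/tan θ_B, so θ_B' = 90° − θ_B.
θ_B' = 90° − 37.35° = 52.65°.

θ_B' ≈ 52.65°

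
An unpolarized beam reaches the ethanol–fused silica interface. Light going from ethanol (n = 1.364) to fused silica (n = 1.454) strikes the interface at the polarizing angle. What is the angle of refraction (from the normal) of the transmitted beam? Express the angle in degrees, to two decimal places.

tan θ_B = n₂/n₁ = 1.454/1.364 = 1.0660, so θ_B = 46.83°.
At Brewster's angle the reflected and refracted rays are perpendicular, so θ_t = 90° − θ_B = 90° − 46.83° = 43.17°.

θ_t ≈ 43.17°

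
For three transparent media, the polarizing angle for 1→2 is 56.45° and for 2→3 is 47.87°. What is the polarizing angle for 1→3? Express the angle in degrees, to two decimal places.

θ_B ≈ 59.04°

tan θ_B(1→2) = n₂/n₁ = tan 56.45° = 1.5080.
tan θ_B(2→3) = n₃/n₂ = tan 47.87° = 1.1056.
n₃/n₁ = 1.6672. Then tan θ_B(1→3) = n₃/n₁, so θ_B(1→3) = arctan(1.6672) = 59.04°.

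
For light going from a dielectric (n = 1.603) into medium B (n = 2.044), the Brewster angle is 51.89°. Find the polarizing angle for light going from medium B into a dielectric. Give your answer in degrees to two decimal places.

The two Brewster angles are complementary: θ_B' = 90° − θ_B = 90° − 51.89° = 38.11°.

θ_B' ≈ 38.11°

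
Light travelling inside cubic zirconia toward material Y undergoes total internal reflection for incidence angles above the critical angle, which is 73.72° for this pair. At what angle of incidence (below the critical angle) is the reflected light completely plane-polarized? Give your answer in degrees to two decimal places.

At the critical angle sin θ_c = n₂/n₁, giving n₂/n₁ = sin 73.72° = 0.9599.
Then tan θ_B = n₂/n₁ = 0.9599, so θ_B = arctan 0.9599 = 43.83°.

θ_B ≈ 43.83°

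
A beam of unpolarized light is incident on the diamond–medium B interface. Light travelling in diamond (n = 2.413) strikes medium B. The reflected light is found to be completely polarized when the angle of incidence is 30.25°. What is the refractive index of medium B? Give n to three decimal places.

Brewster's law: tan θ_B = n₂/n₁ (light incident in diamond, refracted into medium B).
n₂ = n₁ tan θ_B = 2.413 × tan 30.25° = 1.407.

n ≈ 1.407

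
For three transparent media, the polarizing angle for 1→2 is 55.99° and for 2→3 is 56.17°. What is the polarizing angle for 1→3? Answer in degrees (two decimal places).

θ_B ≈ 65.67°

n₂/n₁ = tan 55.99° = 1.4820 and n₃/n₂ = tan 56.17° = 1.4921.
So n₃/n₁ = (n₂/n₁)(n₃/n₂) = 1.4820 × 1.4921 = 2.2113.
θ_B(1→3) = arctan(2.2113) = 65.67°.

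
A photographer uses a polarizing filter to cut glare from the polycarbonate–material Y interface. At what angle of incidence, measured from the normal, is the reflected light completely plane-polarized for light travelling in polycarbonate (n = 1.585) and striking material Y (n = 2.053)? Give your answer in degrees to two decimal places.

θ_B ≈ 52.33°

The reflected p-component vanishes when tan θ_B = n₂/n₁.
Brewster's condition: tan θ_B = n₂/n₁ = 2.053/1.585 = 1.2953.
θ_B = arctan(1.2953) = 52.33°.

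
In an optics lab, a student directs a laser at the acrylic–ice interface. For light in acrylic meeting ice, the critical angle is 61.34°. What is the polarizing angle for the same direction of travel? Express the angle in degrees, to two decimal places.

n₂/n₁ = sin θ_c = sin 61.34° = 0.8775.
tan θ_B equals the same ratio, so θ_B = arctan(0.8775) = 41.27°.

θ_B ≈ 41.27°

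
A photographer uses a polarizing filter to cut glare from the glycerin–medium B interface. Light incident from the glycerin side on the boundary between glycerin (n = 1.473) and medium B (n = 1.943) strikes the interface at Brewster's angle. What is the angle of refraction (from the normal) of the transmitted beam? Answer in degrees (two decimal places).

θ_B = arctan(n₂/n₁) = arctan(1.943/1.473) = 52.83°.
The refracted ray is perpendicular to the reflected ray, so θ_t = 90° − θ_B = 37.17°.

θ_t ≈ 37.17°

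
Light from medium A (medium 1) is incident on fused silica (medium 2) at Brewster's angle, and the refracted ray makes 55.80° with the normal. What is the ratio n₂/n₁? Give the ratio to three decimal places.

n₂/n₁ ≈ 0.680

At Brewster incidence θ_B = 90° − θ_t = 90° − 55.80° = 34.20°.
Then n₂/n₁ = tan θ_B = tan 34.20° = 0.680.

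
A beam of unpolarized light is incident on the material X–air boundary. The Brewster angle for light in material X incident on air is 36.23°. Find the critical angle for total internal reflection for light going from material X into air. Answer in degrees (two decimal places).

θ_c ≈ 47.11°

From Brewster, n₂/n₁ = tan θ_B = tan 36.23° = 0.7327.
Then sin θ_c = n₂/n₁ = 0.7327, so θ_c = arcsin 0.7327 = 47.11°.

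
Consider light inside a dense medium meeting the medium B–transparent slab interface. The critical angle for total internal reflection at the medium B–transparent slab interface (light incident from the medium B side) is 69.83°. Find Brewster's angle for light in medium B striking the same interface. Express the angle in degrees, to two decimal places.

n₂/n₁ = sin θ_c = sin 69.83° = 0.9387.
tan θ_B equals the same ratio, so θ_B = arctan(0.9387) = 43.19°.

θ_B ≈ 43.19°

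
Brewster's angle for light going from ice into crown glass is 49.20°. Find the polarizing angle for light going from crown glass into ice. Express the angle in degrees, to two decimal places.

Reversing the direction swaps n₁ and n₂, so tan θ_B' = 1/tan θ_B and θ_B' = 90° − θ_B.
Hence θ_B' = 90° − 49.20° = 40.80°.

θ_B' ≈ 40.80°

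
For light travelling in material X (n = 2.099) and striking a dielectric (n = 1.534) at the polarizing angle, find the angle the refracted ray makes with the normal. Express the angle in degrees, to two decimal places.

First find Brewster's angle: tan θ_B = 1.534/2.099 = 0.7308, giving θ_B = 36.16°.
The refracted ray is perpendicular to the reflected ray, so θ_t = 90° − θ_B = 53.84°.

θ_t ≈ 53.84°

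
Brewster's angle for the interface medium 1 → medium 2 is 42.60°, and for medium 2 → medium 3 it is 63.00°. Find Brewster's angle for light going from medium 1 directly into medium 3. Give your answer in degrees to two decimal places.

tan θ_B(1→2) = n₂/n₁ = tan 42.60° = 0.9195.
tan θ_B(2→3) = n₃/n₂ = tan 63.00° = 1.9626.
n₃/n₁ = 1.8047. Then tan θ_B(1→3) = n₃/n₁, so θ_B(1→3) = arctan(1.8047) = 61.01°.

θ_B ≈ 61.01°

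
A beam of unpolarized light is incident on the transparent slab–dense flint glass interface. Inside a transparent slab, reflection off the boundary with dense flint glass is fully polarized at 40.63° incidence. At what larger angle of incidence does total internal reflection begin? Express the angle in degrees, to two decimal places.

θ_c ≈ 59.09°

From Brewster, n₂/n₁ = tan θ_B = tan 40.63° = 0.8580.
Then sin θ_c = n₂/n₁ = 0.8580, so θ_c = arcsin 0.8580 = 59.09°.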